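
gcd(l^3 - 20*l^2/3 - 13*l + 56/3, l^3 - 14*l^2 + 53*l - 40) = l^2 - 9*l + 8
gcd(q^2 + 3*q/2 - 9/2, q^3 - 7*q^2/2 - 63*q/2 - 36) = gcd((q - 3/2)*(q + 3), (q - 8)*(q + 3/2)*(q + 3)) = q + 3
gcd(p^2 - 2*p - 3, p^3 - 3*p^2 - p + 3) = p^2 - 2*p - 3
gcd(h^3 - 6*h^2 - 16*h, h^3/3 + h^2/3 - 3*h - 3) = 1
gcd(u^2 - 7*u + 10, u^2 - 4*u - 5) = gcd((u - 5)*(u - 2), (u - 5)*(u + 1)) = u - 5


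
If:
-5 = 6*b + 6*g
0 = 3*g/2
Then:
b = -5/6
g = 0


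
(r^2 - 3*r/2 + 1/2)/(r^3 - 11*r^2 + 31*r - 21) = (r - 1/2)/(r^2 - 10*r + 21)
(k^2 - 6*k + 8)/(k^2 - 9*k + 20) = (k - 2)/(k - 5)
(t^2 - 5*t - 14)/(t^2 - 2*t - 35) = (t + 2)/(t + 5)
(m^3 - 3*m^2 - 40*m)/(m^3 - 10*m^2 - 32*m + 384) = m*(m + 5)/(m^2 - 2*m - 48)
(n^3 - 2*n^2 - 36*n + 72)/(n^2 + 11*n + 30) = (n^2 - 8*n + 12)/(n + 5)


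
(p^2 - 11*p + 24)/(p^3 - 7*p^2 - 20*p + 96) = 1/(p + 4)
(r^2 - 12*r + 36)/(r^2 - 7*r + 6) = (r - 6)/(r - 1)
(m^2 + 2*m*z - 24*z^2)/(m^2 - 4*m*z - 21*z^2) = (-m^2 - 2*m*z + 24*z^2)/(-m^2 + 4*m*z + 21*z^2)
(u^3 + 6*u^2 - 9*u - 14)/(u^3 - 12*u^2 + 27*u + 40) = (u^2 + 5*u - 14)/(u^2 - 13*u + 40)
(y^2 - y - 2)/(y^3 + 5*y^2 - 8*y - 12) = 1/(y + 6)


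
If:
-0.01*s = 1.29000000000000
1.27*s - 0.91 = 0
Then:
No Solution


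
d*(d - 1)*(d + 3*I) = d^3 - d^2 + 3*I*d^2 - 3*I*d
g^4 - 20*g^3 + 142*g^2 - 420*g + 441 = (g - 7)^2*(g - 3)^2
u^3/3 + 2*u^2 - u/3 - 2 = (u/3 + 1/3)*(u - 1)*(u + 6)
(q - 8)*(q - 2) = q^2 - 10*q + 16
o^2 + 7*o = o*(o + 7)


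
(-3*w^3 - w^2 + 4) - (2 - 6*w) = -3*w^3 - w^2 + 6*w + 2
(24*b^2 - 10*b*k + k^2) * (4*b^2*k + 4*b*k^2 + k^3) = 96*b^4*k + 56*b^3*k^2 - 12*b^2*k^3 - 6*b*k^4 + k^5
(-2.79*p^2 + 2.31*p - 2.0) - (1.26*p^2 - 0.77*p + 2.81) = -4.05*p^2 + 3.08*p - 4.81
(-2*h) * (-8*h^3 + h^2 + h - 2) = 16*h^4 - 2*h^3 - 2*h^2 + 4*h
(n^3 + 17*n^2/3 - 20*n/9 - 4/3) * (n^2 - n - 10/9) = n^5 + 14*n^4/3 - 9*n^3 - 146*n^2/27 + 308*n/81 + 40/27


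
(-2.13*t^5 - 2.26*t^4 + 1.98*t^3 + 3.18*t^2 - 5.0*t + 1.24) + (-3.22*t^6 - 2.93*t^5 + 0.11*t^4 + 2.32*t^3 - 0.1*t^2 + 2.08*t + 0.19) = -3.22*t^6 - 5.06*t^5 - 2.15*t^4 + 4.3*t^3 + 3.08*t^2 - 2.92*t + 1.43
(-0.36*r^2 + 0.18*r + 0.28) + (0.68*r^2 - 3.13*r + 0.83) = 0.32*r^2 - 2.95*r + 1.11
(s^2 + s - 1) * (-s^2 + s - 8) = -s^4 - 6*s^2 - 9*s + 8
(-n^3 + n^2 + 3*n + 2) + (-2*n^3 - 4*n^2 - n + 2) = -3*n^3 - 3*n^2 + 2*n + 4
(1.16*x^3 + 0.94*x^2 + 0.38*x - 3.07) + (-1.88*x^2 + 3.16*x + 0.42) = 1.16*x^3 - 0.94*x^2 + 3.54*x - 2.65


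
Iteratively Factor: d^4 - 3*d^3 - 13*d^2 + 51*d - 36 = (d - 3)*(d^3 - 13*d + 12) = (d - 3)^2*(d^2 + 3*d - 4) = (d - 3)^2*(d - 1)*(d + 4)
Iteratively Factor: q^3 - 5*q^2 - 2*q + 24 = (q + 2)*(q^2 - 7*q + 12) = (q - 4)*(q + 2)*(q - 3)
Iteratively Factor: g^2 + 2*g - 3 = (g + 3)*(g - 1)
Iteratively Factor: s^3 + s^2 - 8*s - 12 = (s + 2)*(s^2 - s - 6) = (s + 2)^2*(s - 3)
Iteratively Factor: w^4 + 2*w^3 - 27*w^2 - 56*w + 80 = (w + 4)*(w^3 - 2*w^2 - 19*w + 20) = (w - 5)*(w + 4)*(w^2 + 3*w - 4) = (w - 5)*(w - 1)*(w + 4)*(w + 4)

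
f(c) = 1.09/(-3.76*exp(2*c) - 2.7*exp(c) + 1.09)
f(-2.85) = 1.18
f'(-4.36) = 0.03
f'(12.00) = 0.00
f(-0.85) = -1.45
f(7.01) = -0.00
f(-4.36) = 1.03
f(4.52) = -0.00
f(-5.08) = 1.02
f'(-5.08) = 0.02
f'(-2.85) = 0.23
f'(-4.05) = 0.05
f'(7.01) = 0.00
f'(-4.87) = 0.02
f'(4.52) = 0.00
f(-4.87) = 1.02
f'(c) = 1.09*(7.52*exp(2*c) + 2.7*exp(c))/(-3.76*exp(2*c) - 2.7*exp(c) + 1.09)^2 = (8.1968*exp(c) + 2.943)*exp(c)/(3.76*exp(2*c) + 2.7*exp(c) - 1.09)^2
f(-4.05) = 1.05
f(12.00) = 0.00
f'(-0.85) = 4.89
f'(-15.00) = 0.00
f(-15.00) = 1.00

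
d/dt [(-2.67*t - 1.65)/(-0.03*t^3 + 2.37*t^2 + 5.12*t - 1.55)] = (-0.1602*t^3 + 6.1794*t^2 + 7.821*t + 12.5865)/(0.0009*t^6 - 0.1422*t^5 + 5.3097*t^4 + 24.3618*t^3 + 18.8674*t^2 - 15.872*t + 2.4025)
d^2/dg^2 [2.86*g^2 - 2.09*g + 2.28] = 5.72000000000000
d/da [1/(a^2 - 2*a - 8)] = 2*(1 - a)/(-a^2 + 2*a + 8)^2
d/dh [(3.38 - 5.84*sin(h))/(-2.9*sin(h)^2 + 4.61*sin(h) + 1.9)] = (-16.936*sin(h)^2 + 19.604*sin(h) - 26.6778)*cos(h)/(8.41*sin(h)^4 - 26.738*sin(h)^3 + 10.2321*sin(h)^2 + 17.518*sin(h) + 3.61)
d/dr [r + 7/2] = 1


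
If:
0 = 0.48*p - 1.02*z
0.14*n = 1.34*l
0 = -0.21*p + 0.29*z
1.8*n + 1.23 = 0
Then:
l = -0.07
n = -0.68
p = 0.00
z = 0.00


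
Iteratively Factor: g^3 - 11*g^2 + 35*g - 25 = (g - 1)*(g^2 - 10*g + 25) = (g - 5)*(g - 1)*(g - 5)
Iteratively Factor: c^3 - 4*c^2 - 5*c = (c + 1)*(c^2 - 5*c) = c*(c + 1)*(c - 5)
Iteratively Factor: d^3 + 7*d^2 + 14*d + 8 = (d + 1)*(d^2 + 6*d + 8) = (d + 1)*(d + 2)*(d + 4)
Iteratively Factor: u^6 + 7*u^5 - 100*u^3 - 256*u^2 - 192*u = (u)*(u^5 + 7*u^4 - 100*u^2 - 256*u - 192) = u*(u + 2)*(u^4 + 5*u^3 - 10*u^2 - 80*u - 96) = u*(u + 2)*(u + 3)*(u^3 + 2*u^2 - 16*u - 32) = u*(u - 4)*(u + 2)*(u + 3)*(u^2 + 6*u + 8) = u*(u - 4)*(u + 2)*(u + 3)*(u + 4)*(u + 2)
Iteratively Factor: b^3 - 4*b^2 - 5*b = (b + 1)*(b^2 - 5*b) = (b - 5)*(b + 1)*(b)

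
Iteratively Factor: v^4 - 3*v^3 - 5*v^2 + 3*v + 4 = (v - 4)*(v^3 + v^2 - v - 1) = (v - 4)*(v - 1)*(v^2 + 2*v + 1) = (v - 4)*(v - 1)*(v + 1)*(v + 1)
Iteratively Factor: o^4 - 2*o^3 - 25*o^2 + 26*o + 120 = (o + 2)*(o^3 - 4*o^2 - 17*o + 60) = (o + 2)*(o + 4)*(o^2 - 8*o + 15) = (o - 3)*(o + 2)*(o + 4)*(o - 5)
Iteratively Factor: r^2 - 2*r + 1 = (r - 1)*(r - 1)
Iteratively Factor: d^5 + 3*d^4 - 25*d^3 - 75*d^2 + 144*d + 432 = (d - 3)*(d^4 + 6*d^3 - 7*d^2 - 96*d - 144) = (d - 3)*(d + 3)*(d^3 + 3*d^2 - 16*d - 48) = (d - 3)*(d + 3)*(d + 4)*(d^2 - d - 12) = (d - 3)*(d + 3)^2*(d + 4)*(d - 4)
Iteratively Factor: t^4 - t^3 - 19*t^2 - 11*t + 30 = (t - 1)*(t^3 - 19*t - 30) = (t - 5)*(t - 1)*(t^2 + 5*t + 6) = (t - 5)*(t - 1)*(t + 3)*(t + 2)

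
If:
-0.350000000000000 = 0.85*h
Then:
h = -0.41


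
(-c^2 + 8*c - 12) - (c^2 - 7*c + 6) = -2*c^2 + 15*c - 18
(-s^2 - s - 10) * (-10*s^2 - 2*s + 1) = 10*s^4 + 12*s^3 + 101*s^2 + 19*s - 10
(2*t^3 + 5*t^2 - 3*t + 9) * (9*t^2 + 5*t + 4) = 18*t^5 + 55*t^4 + 6*t^3 + 86*t^2 + 33*t + 36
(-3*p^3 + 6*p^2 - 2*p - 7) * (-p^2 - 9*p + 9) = 3*p^5 + 21*p^4 - 79*p^3 + 79*p^2 + 45*p - 63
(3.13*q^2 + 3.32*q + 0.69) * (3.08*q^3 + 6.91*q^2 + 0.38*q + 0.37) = 9.6404*q^5 + 31.8539*q^4 + 26.2558*q^3 + 7.1876*q^2 + 1.4906*q + 0.2553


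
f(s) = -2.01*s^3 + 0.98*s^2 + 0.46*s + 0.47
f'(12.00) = -844.34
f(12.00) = -3326.17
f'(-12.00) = -891.38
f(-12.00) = 3609.35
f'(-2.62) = -46.07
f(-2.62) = 42.14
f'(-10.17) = -643.15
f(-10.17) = 2211.41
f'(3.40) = -62.58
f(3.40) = -65.64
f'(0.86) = -2.31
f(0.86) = 0.31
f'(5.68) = -182.95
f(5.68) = -333.63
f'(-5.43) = -187.98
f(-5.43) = 348.67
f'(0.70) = -1.12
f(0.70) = 0.58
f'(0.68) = -1.00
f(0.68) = 0.60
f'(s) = -6.03*s^2 + 1.96*s + 0.46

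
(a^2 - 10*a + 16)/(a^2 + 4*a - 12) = (a - 8)/(a + 6)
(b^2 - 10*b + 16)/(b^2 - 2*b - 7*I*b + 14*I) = (b - 8)/(b - 7*I)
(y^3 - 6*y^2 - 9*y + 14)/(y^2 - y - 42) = (y^2 + y - 2)/(y + 6)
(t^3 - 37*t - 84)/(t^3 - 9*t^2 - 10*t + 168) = (t + 3)/(t - 6)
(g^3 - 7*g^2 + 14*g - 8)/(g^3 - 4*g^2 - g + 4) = (g - 2)/(g + 1)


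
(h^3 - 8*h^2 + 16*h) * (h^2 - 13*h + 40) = h^5 - 21*h^4 + 160*h^3 - 528*h^2 + 640*h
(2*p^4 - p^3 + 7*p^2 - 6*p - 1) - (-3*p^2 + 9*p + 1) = 2*p^4 - p^3 + 10*p^2 - 15*p - 2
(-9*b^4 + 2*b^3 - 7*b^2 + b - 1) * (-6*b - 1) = 54*b^5 - 3*b^4 + 40*b^3 + b^2 + 5*b + 1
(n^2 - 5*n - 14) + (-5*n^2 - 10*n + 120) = -4*n^2 - 15*n + 106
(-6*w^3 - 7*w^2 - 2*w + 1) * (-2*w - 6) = 12*w^4 + 50*w^3 + 46*w^2 + 10*w - 6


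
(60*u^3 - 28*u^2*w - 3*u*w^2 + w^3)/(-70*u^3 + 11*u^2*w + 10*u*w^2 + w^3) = (-6*u + w)/(7*u + w)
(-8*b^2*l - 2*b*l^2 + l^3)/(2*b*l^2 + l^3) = (-4*b + l)/l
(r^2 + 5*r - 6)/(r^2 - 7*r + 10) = (r^2 + 5*r - 6)/(r^2 - 7*r + 10)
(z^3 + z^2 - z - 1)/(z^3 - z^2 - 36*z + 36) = (z^2 + 2*z + 1)/(z^2 - 36)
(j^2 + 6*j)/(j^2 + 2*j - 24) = j/(j - 4)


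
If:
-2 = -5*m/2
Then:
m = 4/5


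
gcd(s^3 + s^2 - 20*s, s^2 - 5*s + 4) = s - 4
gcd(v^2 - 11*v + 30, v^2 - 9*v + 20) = v - 5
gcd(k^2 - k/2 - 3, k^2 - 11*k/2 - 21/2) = k + 3/2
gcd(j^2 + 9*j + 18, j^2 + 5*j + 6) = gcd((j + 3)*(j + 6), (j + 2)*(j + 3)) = j + 3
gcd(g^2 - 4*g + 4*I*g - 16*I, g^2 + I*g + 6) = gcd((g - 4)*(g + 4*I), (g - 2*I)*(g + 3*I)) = 1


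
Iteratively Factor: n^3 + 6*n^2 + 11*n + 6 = (n + 3)*(n^2 + 3*n + 2) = (n + 1)*(n + 3)*(n + 2)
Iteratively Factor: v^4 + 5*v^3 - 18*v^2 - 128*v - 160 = (v + 4)*(v^3 + v^2 - 22*v - 40) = (v + 4)^2*(v^2 - 3*v - 10) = (v + 2)*(v + 4)^2*(v - 5)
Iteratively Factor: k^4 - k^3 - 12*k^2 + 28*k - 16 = (k - 2)*(k^3 + k^2 - 10*k + 8) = (k - 2)*(k - 1)*(k^2 + 2*k - 8) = (k - 2)^2*(k - 1)*(k + 4)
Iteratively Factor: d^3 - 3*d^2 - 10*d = (d)*(d^2 - 3*d - 10) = d*(d + 2)*(d - 5)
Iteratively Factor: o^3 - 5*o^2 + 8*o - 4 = (o - 2)*(o^2 - 3*o + 2) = (o - 2)^2*(o - 1)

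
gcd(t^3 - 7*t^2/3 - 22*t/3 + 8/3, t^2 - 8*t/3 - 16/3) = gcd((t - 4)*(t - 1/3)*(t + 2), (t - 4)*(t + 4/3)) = t - 4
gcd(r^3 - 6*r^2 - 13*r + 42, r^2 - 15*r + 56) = r - 7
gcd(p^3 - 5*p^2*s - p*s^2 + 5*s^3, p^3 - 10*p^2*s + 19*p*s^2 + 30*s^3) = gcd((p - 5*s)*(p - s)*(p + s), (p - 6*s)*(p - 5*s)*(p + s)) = p^2 - 4*p*s - 5*s^2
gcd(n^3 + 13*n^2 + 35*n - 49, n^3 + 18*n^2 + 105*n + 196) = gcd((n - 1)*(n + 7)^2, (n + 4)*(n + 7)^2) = n^2 + 14*n + 49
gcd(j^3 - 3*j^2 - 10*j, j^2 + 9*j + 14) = j + 2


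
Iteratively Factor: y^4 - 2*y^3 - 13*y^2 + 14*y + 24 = (y + 3)*(y^3 - 5*y^2 + 2*y + 8) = (y - 4)*(y + 3)*(y^2 - y - 2) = (y - 4)*(y - 2)*(y + 3)*(y + 1)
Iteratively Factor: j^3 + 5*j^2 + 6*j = (j + 3)*(j^2 + 2*j) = j*(j + 3)*(j + 2)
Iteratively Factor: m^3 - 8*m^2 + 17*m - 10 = (m - 5)*(m^2 - 3*m + 2) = (m - 5)*(m - 2)*(m - 1)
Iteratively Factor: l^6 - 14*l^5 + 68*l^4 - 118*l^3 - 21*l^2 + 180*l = (l + 1)*(l^5 - 15*l^4 + 83*l^3 - 201*l^2 + 180*l) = (l - 3)*(l + 1)*(l^4 - 12*l^3 + 47*l^2 - 60*l) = (l - 4)*(l - 3)*(l + 1)*(l^3 - 8*l^2 + 15*l) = (l - 5)*(l - 4)*(l - 3)*(l + 1)*(l^2 - 3*l) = l*(l - 5)*(l - 4)*(l - 3)*(l + 1)*(l - 3)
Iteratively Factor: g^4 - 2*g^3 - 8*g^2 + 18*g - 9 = (g - 1)*(g^3 - g^2 - 9*g + 9) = (g - 1)^2*(g^2 - 9) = (g - 3)*(g - 1)^2*(g + 3)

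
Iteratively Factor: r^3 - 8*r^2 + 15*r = (r - 3)*(r^2 - 5*r) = (r - 5)*(r - 3)*(r)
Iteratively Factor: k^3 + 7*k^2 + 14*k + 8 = (k + 4)*(k^2 + 3*k + 2) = (k + 2)*(k + 4)*(k + 1)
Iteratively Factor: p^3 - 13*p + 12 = (p + 4)*(p^2 - 4*p + 3) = (p - 3)*(p + 4)*(p - 1)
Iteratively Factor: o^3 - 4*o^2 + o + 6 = (o - 2)*(o^2 - 2*o - 3) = (o - 2)*(o + 1)*(o - 3)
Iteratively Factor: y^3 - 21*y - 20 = (y + 4)*(y^2 - 4*y - 5) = (y - 5)*(y + 4)*(y + 1)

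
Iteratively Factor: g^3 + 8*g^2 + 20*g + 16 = (g + 2)*(g^2 + 6*g + 8) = (g + 2)^2*(g + 4)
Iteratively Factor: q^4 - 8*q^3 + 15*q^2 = (q)*(q^3 - 8*q^2 + 15*q) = q^2*(q^2 - 8*q + 15) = q^2*(q - 3)*(q - 5)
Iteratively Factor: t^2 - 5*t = (t - 5)*(t)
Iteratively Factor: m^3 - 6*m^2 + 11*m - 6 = (m - 3)*(m^2 - 3*m + 2) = (m - 3)*(m - 2)*(m - 1)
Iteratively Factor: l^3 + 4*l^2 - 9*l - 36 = (l + 3)*(l^2 + l - 12) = (l - 3)*(l + 3)*(l + 4)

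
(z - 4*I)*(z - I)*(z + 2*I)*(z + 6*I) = z^4 + 3*I*z^3 + 24*z^2 + 28*I*z + 48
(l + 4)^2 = l^2 + 8*l + 16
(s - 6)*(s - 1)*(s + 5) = s^3 - 2*s^2 - 29*s + 30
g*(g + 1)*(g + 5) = g^3 + 6*g^2 + 5*g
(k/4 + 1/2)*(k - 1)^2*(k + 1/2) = k^4/4 + k^3/8 - 3*k^2/4 + k/8 + 1/4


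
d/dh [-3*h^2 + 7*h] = 7 - 6*h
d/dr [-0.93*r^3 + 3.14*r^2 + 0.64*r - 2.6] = -2.79*r^2 + 6.28*r + 0.64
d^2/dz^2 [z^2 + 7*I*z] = 2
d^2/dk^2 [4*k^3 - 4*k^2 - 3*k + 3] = 24*k - 8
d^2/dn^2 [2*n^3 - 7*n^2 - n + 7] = 12*n - 14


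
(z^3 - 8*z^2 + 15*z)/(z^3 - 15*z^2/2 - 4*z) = 2*(-z^2 + 8*z - 15)/(-2*z^2 + 15*z + 8)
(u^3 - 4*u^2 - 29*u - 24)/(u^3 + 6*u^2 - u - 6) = (u^2 - 5*u - 24)/(u^2 + 5*u - 6)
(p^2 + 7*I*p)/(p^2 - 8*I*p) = (p + 7*I)/(p - 8*I)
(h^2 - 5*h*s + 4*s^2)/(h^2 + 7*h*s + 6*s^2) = (h^2 - 5*h*s + 4*s^2)/(h^2 + 7*h*s + 6*s^2)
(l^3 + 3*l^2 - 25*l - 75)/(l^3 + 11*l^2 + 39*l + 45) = (l - 5)/(l + 3)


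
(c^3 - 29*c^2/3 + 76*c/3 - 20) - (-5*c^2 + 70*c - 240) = c^3 - 14*c^2/3 - 134*c/3 + 220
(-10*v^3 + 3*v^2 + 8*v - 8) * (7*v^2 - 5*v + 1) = -70*v^5 + 71*v^4 + 31*v^3 - 93*v^2 + 48*v - 8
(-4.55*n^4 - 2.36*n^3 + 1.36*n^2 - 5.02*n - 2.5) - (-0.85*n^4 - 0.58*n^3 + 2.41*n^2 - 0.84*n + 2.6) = -3.7*n^4 - 1.78*n^3 - 1.05*n^2 - 4.18*n - 5.1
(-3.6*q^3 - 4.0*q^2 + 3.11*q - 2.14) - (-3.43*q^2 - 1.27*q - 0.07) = -3.6*q^3 - 0.57*q^2 + 4.38*q - 2.07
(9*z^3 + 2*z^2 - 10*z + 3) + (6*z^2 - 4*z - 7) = 9*z^3 + 8*z^2 - 14*z - 4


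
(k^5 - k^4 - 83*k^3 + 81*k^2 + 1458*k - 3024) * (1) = k^5 - k^4 - 83*k^3 + 81*k^2 + 1458*k - 3024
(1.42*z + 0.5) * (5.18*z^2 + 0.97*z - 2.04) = 7.3556*z^3 + 3.9674*z^2 - 2.4118*z - 1.02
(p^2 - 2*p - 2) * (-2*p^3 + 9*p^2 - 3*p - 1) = -2*p^5 + 13*p^4 - 17*p^3 - 13*p^2 + 8*p + 2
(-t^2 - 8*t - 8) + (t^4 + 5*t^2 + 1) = t^4 + 4*t^2 - 8*t - 7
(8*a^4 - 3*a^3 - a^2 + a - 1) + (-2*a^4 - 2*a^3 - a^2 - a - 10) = 6*a^4 - 5*a^3 - 2*a^2 - 11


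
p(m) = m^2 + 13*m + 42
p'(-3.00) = 7.00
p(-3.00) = 12.00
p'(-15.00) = -17.00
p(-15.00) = 72.00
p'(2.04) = 17.08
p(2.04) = 72.68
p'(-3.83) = 5.34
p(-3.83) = 6.88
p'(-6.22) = 0.56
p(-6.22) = -0.17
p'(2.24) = 17.48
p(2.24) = 76.14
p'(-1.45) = 10.10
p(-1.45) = 25.25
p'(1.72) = 16.44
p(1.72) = 67.32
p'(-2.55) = 7.90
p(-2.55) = 15.35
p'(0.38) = 13.76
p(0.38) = 47.08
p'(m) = 2*m + 13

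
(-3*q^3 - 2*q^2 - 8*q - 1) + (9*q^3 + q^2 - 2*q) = 6*q^3 - q^2 - 10*q - 1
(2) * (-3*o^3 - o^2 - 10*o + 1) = -6*o^3 - 2*o^2 - 20*o + 2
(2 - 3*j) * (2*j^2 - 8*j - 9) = -6*j^3 + 28*j^2 + 11*j - 18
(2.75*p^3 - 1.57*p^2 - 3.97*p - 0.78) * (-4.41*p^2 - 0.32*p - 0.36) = -12.1275*p^5 + 6.0437*p^4 + 17.0201*p^3 + 5.2754*p^2 + 1.6788*p + 0.2808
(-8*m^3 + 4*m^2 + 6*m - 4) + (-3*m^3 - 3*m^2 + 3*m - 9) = -11*m^3 + m^2 + 9*m - 13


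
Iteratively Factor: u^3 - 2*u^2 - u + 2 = (u + 1)*(u^2 - 3*u + 2) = (u - 1)*(u + 1)*(u - 2)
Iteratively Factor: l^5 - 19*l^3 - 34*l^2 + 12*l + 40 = (l - 5)*(l^4 + 5*l^3 + 6*l^2 - 4*l - 8) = (l - 5)*(l + 2)*(l^3 + 3*l^2 - 4) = (l - 5)*(l + 2)^2*(l^2 + l - 2) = (l - 5)*(l - 1)*(l + 2)^2*(l + 2)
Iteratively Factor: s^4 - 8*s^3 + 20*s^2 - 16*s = (s - 2)*(s^3 - 6*s^2 + 8*s) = (s - 4)*(s - 2)*(s^2 - 2*s) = (s - 4)*(s - 2)^2*(s)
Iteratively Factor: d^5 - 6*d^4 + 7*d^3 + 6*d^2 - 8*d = (d - 4)*(d^4 - 2*d^3 - d^2 + 2*d) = d*(d - 4)*(d^3 - 2*d^2 - d + 2) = d*(d - 4)*(d + 1)*(d^2 - 3*d + 2) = d*(d - 4)*(d - 1)*(d + 1)*(d - 2)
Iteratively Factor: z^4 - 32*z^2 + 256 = (z - 4)*(z^3 + 4*z^2 - 16*z - 64) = (z - 4)*(z + 4)*(z^2 - 16) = (z - 4)*(z + 4)^2*(z - 4)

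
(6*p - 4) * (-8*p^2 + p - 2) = -48*p^3 + 38*p^2 - 16*p + 8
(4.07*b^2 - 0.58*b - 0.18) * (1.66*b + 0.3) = 6.7562*b^3 + 0.2582*b^2 - 0.4728*b - 0.054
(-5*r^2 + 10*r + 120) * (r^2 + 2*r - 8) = -5*r^4 + 180*r^2 + 160*r - 960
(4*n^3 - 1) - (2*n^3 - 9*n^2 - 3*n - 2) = 2*n^3 + 9*n^2 + 3*n + 1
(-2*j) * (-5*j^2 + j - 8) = 10*j^3 - 2*j^2 + 16*j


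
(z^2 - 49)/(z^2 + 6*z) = (z^2 - 49)/(z*(z + 6))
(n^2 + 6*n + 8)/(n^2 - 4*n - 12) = (n + 4)/(n - 6)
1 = 1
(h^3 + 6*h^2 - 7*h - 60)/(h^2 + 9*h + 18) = (h^3 + 6*h^2 - 7*h - 60)/(h^2 + 9*h + 18)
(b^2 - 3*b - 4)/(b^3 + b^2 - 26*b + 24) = (b + 1)/(b^2 + 5*b - 6)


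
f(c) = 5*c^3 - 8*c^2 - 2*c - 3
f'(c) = 15*c^2 - 16*c - 2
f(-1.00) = -14.00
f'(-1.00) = 29.00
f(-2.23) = -93.77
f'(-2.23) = 108.27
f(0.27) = -4.02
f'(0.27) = -5.23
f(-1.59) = -40.14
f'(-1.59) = 61.36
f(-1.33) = -26.25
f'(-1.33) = 45.81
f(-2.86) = -179.69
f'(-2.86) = 166.45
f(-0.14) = -2.89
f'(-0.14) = 0.53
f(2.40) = 15.24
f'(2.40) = 46.00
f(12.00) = 7461.00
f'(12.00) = 1966.00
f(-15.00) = -18648.00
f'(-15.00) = 3613.00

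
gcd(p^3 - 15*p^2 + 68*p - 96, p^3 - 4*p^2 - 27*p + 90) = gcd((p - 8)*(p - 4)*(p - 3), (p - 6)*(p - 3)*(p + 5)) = p - 3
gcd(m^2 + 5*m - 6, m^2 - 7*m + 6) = m - 1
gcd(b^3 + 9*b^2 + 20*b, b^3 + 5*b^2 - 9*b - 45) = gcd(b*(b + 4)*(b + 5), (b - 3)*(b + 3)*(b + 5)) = b + 5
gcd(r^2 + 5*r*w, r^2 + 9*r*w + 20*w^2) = r + 5*w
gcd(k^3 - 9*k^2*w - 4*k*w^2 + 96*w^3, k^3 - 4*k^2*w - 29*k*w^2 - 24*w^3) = -k^2 + 5*k*w + 24*w^2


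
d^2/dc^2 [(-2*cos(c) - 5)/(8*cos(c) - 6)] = 13*(-4*sin(c)^2 + 3*cos(c) - 4)/(4*cos(c) - 3)^3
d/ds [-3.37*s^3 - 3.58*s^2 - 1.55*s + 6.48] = -10.11*s^2 - 7.16*s - 1.55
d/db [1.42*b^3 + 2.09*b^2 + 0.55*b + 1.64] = 4.26*b^2 + 4.18*b + 0.55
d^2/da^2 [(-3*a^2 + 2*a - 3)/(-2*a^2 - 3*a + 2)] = 2*(-26*a^3 + 72*a^2 + 30*a + 39)/(8*a^6 + 36*a^5 + 30*a^4 - 45*a^3 - 30*a^2 + 36*a - 8)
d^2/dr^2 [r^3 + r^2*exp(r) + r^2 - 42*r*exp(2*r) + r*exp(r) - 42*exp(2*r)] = r^2*exp(r) - 168*r*exp(2*r) + 5*r*exp(r) + 6*r - 336*exp(2*r) + 4*exp(r) + 2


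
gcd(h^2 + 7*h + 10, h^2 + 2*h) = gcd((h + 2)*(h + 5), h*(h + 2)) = h + 2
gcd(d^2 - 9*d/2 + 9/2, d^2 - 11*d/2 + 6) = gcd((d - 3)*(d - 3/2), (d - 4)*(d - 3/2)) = d - 3/2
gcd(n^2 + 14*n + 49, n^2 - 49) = n + 7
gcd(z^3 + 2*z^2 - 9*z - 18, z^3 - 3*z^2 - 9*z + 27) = z^2 - 9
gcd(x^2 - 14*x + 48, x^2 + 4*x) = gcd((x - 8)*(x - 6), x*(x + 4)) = 1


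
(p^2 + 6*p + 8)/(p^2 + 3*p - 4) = (p + 2)/(p - 1)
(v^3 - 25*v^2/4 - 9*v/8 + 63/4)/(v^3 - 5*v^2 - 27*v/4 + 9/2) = (4*v - 7)/(2*(2*v - 1))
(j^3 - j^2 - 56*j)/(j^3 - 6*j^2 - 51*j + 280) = j/(j - 5)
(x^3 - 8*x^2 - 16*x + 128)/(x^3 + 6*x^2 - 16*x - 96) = (x - 8)/(x + 6)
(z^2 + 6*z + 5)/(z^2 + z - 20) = (z + 1)/(z - 4)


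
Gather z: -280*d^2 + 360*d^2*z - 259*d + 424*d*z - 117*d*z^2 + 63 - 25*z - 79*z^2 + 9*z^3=-280*d^2 - 259*d + 9*z^3 + z^2*(-117*d - 79) + z*(360*d^2 + 424*d - 25) + 63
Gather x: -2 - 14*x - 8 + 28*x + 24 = 14*x + 14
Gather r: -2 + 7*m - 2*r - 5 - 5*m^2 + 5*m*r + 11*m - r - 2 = -5*m^2 + 18*m + r*(5*m - 3) - 9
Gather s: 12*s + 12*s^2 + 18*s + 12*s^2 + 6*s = 24*s^2 + 36*s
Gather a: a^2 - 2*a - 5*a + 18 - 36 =a^2 - 7*a - 18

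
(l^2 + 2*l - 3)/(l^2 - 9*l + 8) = (l + 3)/(l - 8)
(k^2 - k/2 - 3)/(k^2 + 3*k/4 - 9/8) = 4*(k - 2)/(4*k - 3)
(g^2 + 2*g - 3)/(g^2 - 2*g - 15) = (g - 1)/(g - 5)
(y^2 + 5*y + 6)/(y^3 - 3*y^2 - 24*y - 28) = (y + 3)/(y^2 - 5*y - 14)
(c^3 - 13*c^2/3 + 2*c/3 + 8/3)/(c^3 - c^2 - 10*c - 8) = (3*c^2 - c - 2)/(3*(c^2 + 3*c + 2))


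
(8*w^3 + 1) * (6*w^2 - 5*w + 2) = 48*w^5 - 40*w^4 + 16*w^3 + 6*w^2 - 5*w + 2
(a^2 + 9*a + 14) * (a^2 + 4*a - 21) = a^4 + 13*a^3 + 29*a^2 - 133*a - 294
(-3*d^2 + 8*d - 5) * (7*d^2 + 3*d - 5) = -21*d^4 + 47*d^3 + 4*d^2 - 55*d + 25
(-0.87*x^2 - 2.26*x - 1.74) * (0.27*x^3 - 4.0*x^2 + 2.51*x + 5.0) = -0.2349*x^5 + 2.8698*x^4 + 6.3865*x^3 - 3.0626*x^2 - 15.6674*x - 8.7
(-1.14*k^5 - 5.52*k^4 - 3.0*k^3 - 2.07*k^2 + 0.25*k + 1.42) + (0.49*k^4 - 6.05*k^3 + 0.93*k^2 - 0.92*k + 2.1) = -1.14*k^5 - 5.03*k^4 - 9.05*k^3 - 1.14*k^2 - 0.67*k + 3.52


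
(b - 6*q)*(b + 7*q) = b^2 + b*q - 42*q^2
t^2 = t^2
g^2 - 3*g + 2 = (g - 2)*(g - 1)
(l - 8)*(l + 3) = l^2 - 5*l - 24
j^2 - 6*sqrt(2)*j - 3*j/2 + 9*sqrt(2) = (j - 3/2)*(j - 6*sqrt(2))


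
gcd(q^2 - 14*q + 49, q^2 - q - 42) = q - 7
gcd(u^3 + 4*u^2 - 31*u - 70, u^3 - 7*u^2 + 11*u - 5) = u - 5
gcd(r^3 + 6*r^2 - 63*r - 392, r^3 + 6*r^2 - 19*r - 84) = r + 7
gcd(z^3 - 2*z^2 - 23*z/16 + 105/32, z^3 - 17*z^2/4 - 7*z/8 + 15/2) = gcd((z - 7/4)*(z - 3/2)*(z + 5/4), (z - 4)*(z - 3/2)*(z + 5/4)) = z^2 - z/4 - 15/8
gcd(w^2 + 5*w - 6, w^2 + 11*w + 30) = w + 6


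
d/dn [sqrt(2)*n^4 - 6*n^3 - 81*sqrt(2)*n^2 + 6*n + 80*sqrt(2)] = 4*sqrt(2)*n^3 - 18*n^2 - 162*sqrt(2)*n + 6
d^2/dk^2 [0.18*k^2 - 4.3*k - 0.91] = 0.360000000000000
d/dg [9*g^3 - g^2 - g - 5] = 27*g^2 - 2*g - 1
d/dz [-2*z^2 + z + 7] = 1 - 4*z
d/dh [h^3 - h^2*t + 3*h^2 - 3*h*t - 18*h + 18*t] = 3*h^2 - 2*h*t + 6*h - 3*t - 18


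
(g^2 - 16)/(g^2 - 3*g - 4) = (g + 4)/(g + 1)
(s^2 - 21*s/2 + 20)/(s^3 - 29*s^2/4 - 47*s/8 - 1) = 4*(2*s - 5)/(8*s^2 + 6*s + 1)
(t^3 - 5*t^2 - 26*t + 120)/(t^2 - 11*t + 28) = (t^2 - t - 30)/(t - 7)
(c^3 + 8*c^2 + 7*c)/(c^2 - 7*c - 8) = c*(c + 7)/(c - 8)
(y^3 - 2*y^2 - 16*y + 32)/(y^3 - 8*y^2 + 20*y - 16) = (y + 4)/(y - 2)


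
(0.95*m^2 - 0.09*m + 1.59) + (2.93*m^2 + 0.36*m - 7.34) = 3.88*m^2 + 0.27*m - 5.75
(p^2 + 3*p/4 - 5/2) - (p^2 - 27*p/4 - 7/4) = 15*p/2 - 3/4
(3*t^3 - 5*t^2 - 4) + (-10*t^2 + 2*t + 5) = 3*t^3 - 15*t^2 + 2*t + 1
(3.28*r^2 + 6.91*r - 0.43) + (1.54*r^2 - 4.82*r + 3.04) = 4.82*r^2 + 2.09*r + 2.61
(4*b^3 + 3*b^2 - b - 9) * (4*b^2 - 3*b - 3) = 16*b^5 - 25*b^3 - 42*b^2 + 30*b + 27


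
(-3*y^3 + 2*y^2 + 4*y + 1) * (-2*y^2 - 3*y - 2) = 6*y^5 + 5*y^4 - 8*y^3 - 18*y^2 - 11*y - 2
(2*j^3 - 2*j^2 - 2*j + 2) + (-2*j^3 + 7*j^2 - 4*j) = 5*j^2 - 6*j + 2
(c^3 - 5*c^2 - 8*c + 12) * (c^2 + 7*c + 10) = c^5 + 2*c^4 - 33*c^3 - 94*c^2 + 4*c + 120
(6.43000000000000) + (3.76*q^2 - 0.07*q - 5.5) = 3.76*q^2 - 0.07*q + 0.93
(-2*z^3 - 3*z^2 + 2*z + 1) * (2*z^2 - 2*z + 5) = -4*z^5 - 2*z^4 - 17*z^2 + 8*z + 5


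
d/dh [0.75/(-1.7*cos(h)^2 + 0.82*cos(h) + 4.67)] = (0.615 - 2.55*cos(h))*sin(h)/(-1.7*cos(h)^2 + 0.82*cos(h) + 4.67)^2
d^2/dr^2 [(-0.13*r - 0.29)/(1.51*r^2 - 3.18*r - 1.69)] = ((0.13*r + 0.29)*(3.02*r - 3.18)*(6.04*r - 6.36) + (1.1778*r + 0.0489999999999998)*(-1.51*r^2 + 3.18*r + 1.69))/(-1.51*r^2 + 3.18*r + 1.69)^3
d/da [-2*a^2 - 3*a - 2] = -4*a - 3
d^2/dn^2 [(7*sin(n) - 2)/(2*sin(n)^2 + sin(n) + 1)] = (-28*sin(n)^5 + 46*sin(n)^4 + 152*sin(n)^3 - 55*sin(n)^2 - 117*sin(n) - 10)/(sin(n) - cos(2*n) + 2)^3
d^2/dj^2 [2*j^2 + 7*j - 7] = 4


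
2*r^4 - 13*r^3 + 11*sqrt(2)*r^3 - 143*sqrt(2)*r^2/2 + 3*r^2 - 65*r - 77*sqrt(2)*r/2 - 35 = (r - 7)*(r + 5*sqrt(2))*(sqrt(2)*r + 1)*(sqrt(2)*r + sqrt(2)/2)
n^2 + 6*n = n*(n + 6)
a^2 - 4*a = a*(a - 4)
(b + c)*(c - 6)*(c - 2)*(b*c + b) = b^2*c^3 - 7*b^2*c^2 + 4*b^2*c + 12*b^2 + b*c^4 - 7*b*c^3 + 4*b*c^2 + 12*b*c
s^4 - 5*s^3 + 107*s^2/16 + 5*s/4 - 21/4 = (s - 2)^2*(s - 7/4)*(s + 3/4)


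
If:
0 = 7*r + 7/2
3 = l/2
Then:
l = 6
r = -1/2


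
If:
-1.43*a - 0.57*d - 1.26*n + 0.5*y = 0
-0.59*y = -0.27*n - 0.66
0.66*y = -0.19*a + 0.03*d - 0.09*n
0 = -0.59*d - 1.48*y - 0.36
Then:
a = 2.57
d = 0.16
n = -3.12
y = -0.31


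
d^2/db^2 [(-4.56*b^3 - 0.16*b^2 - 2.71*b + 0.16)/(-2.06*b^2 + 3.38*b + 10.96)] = (-2.8421709430404e-14*b^5 + 1.13686837721616e-13*b^4 + 335.326648*b^3 + 1031.146368*b^2 + 3660.32304*b - 173.224544)/(8.741816*b^6 - 43.030104*b^5 - 68.926776*b^4 + 419.259256*b^3 + 366.717216*b^2 - 1218.033024*b - 1316.532736)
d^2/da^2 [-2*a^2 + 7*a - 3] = -4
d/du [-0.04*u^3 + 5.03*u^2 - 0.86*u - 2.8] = -0.12*u^2 + 10.06*u - 0.86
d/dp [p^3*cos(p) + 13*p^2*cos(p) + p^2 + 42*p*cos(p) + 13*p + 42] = -p^3*sin(p) - 13*p^2*sin(p) + 3*p^2*cos(p) - 42*p*sin(p) + 26*p*cos(p) + 2*p + 42*cos(p) + 13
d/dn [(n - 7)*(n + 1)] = 2*n - 6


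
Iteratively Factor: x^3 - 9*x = (x + 3)*(x^2 - 3*x) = x*(x + 3)*(x - 3)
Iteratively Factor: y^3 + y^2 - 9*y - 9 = (y + 3)*(y^2 - 2*y - 3) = (y - 3)*(y + 3)*(y + 1)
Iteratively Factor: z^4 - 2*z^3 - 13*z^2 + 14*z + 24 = (z - 4)*(z^3 + 2*z^2 - 5*z - 6) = (z - 4)*(z + 1)*(z^2 + z - 6) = (z - 4)*(z - 2)*(z + 1)*(z + 3)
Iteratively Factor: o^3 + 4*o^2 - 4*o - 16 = (o + 4)*(o^2 - 4) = (o + 2)*(o + 4)*(o - 2)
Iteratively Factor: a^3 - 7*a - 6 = (a + 2)*(a^2 - 2*a - 3) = (a + 1)*(a + 2)*(a - 3)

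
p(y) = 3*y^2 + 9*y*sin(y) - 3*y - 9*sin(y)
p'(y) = 9*y*cos(y) + 6*y + 9*sin(y) - 9*cos(y) - 3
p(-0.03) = 0.37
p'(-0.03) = -12.72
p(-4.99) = 37.82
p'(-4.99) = -39.06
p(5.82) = 64.78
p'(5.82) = 66.71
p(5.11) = 28.90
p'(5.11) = 33.69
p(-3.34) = 35.79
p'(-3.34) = 17.03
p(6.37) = 106.81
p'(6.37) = 84.15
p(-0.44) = 7.42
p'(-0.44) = -21.20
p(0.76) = -2.04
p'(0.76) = 6.19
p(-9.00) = 307.09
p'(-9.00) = 21.29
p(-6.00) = 108.40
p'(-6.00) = -96.98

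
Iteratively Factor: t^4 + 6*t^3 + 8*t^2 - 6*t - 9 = (t - 1)*(t^3 + 7*t^2 + 15*t + 9) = (t - 1)*(t + 3)*(t^2 + 4*t + 3) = (t - 1)*(t + 1)*(t + 3)*(t + 3)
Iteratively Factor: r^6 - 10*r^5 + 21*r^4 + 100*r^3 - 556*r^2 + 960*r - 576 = (r - 2)*(r^5 - 8*r^4 + 5*r^3 + 110*r^2 - 336*r + 288) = (r - 2)^2*(r^4 - 6*r^3 - 7*r^2 + 96*r - 144) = (r - 2)^2*(r + 4)*(r^3 - 10*r^2 + 33*r - 36) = (r - 3)*(r - 2)^2*(r + 4)*(r^2 - 7*r + 12) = (r - 4)*(r - 3)*(r - 2)^2*(r + 4)*(r - 3)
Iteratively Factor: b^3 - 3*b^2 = (b)*(b^2 - 3*b) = b*(b - 3)*(b)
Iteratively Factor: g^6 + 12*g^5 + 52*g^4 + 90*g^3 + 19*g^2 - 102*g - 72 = (g + 3)*(g^5 + 9*g^4 + 25*g^3 + 15*g^2 - 26*g - 24) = (g + 1)*(g + 3)*(g^4 + 8*g^3 + 17*g^2 - 2*g - 24) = (g + 1)*(g + 2)*(g + 3)*(g^3 + 6*g^2 + 5*g - 12) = (g + 1)*(g + 2)*(g + 3)^2*(g^2 + 3*g - 4) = (g + 1)*(g + 2)*(g + 3)^2*(g + 4)*(g - 1)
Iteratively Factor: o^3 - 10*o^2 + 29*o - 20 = (o - 5)*(o^2 - 5*o + 4) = (o - 5)*(o - 4)*(o - 1)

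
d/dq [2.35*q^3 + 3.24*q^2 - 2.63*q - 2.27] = 7.05*q^2 + 6.48*q - 2.63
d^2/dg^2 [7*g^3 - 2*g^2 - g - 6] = 42*g - 4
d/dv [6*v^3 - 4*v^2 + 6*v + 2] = 18*v^2 - 8*v + 6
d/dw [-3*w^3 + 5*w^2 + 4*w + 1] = -9*w^2 + 10*w + 4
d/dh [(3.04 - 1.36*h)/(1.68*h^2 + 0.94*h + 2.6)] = (2.2848*h^2 - 10.2144*h - 6.3936)/(2.8224*h^4 + 3.1584*h^3 + 9.6196*h^2 + 4.888*h + 6.76)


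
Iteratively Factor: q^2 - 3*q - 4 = (q + 1)*(q - 4)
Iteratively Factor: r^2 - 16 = (r - 4)*(r + 4)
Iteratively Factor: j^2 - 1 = (j + 1)*(j - 1)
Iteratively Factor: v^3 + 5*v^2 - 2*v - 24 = (v - 2)*(v^2 + 7*v + 12) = (v - 2)*(v + 3)*(v + 4)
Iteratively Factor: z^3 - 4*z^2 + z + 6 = (z + 1)*(z^2 - 5*z + 6) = (z - 3)*(z + 1)*(z - 2)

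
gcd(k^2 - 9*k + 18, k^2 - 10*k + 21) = k - 3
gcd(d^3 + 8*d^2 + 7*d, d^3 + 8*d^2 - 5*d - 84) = d + 7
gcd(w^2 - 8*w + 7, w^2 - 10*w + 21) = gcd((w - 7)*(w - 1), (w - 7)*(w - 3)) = w - 7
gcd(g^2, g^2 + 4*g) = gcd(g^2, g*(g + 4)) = g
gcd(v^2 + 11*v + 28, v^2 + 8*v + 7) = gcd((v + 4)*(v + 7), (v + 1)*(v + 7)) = v + 7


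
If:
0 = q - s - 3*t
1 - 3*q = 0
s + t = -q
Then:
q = 1/3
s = -2/3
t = 1/3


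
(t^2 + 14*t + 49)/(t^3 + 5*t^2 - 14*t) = (t + 7)/(t*(t - 2))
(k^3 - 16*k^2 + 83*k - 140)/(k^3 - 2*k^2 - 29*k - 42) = (k^2 - 9*k + 20)/(k^2 + 5*k + 6)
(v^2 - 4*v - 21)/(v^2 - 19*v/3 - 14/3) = 3*(v + 3)/(3*v + 2)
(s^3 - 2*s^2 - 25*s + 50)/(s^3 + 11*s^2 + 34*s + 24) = (s^3 - 2*s^2 - 25*s + 50)/(s^3 + 11*s^2 + 34*s + 24)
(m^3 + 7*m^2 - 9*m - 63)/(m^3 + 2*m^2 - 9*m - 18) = (m + 7)/(m + 2)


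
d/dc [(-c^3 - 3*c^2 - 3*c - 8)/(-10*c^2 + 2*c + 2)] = (5*c^4 - 2*c^3 - 21*c^2 - 86*c + 5)/(2*(25*c^4 - 10*c^3 - 9*c^2 + 2*c + 1))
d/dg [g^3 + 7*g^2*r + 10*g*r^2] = 3*g^2 + 14*g*r + 10*r^2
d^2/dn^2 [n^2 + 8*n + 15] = 2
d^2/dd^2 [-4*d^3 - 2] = -24*d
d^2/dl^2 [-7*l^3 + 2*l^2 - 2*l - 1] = 4 - 42*l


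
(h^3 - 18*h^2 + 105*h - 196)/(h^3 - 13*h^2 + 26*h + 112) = (h^2 - 11*h + 28)/(h^2 - 6*h - 16)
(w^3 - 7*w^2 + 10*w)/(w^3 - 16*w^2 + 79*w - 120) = w*(w - 2)/(w^2 - 11*w + 24)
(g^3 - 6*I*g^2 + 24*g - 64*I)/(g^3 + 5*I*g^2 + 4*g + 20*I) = (g^2 - 4*I*g + 32)/(g^2 + 7*I*g - 10)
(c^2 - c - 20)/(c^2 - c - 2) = (-c^2 + c + 20)/(-c^2 + c + 2)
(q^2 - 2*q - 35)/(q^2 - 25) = (q - 7)/(q - 5)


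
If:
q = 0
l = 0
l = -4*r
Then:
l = 0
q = 0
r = 0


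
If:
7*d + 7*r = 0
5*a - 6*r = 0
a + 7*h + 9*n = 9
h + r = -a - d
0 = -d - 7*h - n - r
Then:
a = 3/19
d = -5/38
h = -3/19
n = 21/19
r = 5/38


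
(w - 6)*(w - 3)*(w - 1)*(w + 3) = w^4 - 7*w^3 - 3*w^2 + 63*w - 54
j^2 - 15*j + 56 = (j - 8)*(j - 7)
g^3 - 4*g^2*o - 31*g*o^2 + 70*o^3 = (g - 7*o)*(g - 2*o)*(g + 5*o)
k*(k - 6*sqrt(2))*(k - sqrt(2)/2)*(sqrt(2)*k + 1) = sqrt(2)*k^4 - 12*k^3 - sqrt(2)*k^2/2 + 6*k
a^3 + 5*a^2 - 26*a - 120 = (a - 5)*(a + 4)*(a + 6)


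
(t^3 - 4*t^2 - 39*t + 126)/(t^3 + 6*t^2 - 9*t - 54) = (t - 7)/(t + 3)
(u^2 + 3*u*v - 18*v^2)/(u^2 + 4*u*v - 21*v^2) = (u + 6*v)/(u + 7*v)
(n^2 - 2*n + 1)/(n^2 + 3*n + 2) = (n^2 - 2*n + 1)/(n^2 + 3*n + 2)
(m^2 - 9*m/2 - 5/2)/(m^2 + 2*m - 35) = (m + 1/2)/(m + 7)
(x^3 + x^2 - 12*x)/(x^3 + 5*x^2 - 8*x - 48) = x/(x + 4)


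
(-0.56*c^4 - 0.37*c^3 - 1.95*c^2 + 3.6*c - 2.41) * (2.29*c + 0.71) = -1.2824*c^5 - 1.2449*c^4 - 4.7282*c^3 + 6.8595*c^2 - 2.9629*c - 1.7111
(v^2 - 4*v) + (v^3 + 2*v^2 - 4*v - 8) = v^3 + 3*v^2 - 8*v - 8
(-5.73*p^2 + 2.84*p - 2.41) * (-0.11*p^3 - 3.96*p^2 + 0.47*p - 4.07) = 0.6303*p^5 + 22.3784*p^4 - 13.6744*p^3 + 34.1995*p^2 - 12.6915*p + 9.8087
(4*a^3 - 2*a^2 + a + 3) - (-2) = 4*a^3 - 2*a^2 + a + 5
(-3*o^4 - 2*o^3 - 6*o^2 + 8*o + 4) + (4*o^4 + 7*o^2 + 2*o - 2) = o^4 - 2*o^3 + o^2 + 10*o + 2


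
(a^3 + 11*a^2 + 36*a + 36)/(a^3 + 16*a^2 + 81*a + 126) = (a + 2)/(a + 7)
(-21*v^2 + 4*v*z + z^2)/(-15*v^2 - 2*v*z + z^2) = (21*v^2 - 4*v*z - z^2)/(15*v^2 + 2*v*z - z^2)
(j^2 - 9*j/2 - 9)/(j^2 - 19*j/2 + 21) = (2*j + 3)/(2*j - 7)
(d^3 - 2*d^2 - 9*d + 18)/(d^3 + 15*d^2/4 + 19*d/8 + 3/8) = 8*(d^2 - 5*d + 6)/(8*d^2 + 6*d + 1)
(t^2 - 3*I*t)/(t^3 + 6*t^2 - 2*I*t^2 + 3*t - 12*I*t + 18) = t/(t^2 + t*(6 + I) + 6*I)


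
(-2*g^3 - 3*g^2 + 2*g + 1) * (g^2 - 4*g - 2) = -2*g^5 + 5*g^4 + 18*g^3 - g^2 - 8*g - 2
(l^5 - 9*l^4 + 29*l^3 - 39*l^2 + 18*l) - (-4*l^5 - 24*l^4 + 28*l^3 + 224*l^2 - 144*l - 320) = 5*l^5 + 15*l^4 + l^3 - 263*l^2 + 162*l + 320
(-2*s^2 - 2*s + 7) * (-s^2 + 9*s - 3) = 2*s^4 - 16*s^3 - 19*s^2 + 69*s - 21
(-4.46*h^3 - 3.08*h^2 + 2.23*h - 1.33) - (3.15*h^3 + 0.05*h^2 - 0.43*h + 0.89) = -7.61*h^3 - 3.13*h^2 + 2.66*h - 2.22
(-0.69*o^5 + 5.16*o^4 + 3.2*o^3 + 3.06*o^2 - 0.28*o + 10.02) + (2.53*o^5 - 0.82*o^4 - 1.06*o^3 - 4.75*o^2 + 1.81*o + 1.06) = 1.84*o^5 + 4.34*o^4 + 2.14*o^3 - 1.69*o^2 + 1.53*o + 11.08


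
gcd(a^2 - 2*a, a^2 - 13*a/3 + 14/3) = a - 2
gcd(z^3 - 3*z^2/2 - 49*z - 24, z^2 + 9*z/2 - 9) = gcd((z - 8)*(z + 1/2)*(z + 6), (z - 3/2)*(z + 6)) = z + 6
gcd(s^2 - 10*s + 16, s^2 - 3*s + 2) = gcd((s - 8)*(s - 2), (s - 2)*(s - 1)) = s - 2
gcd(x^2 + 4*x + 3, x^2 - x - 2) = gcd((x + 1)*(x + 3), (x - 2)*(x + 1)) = x + 1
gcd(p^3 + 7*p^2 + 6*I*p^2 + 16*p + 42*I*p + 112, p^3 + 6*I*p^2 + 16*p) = p^2 + 6*I*p + 16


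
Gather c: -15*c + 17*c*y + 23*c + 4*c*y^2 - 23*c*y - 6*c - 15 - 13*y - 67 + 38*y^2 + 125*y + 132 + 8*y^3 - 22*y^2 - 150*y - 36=c*(4*y^2 - 6*y + 2) + 8*y^3 + 16*y^2 - 38*y + 14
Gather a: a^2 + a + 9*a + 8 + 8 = a^2 + 10*a + 16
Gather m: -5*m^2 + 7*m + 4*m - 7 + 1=-5*m^2 + 11*m - 6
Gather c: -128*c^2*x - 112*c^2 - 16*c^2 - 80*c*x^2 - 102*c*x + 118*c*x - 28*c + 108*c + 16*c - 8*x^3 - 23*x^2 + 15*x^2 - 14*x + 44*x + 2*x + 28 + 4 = c^2*(-128*x - 128) + c*(-80*x^2 + 16*x + 96) - 8*x^3 - 8*x^2 + 32*x + 32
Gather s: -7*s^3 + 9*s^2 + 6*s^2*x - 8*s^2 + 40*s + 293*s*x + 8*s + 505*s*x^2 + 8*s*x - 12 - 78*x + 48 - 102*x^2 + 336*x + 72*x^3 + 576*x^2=-7*s^3 + s^2*(6*x + 1) + s*(505*x^2 + 301*x + 48) + 72*x^3 + 474*x^2 + 258*x + 36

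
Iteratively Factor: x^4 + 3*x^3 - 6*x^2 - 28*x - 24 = (x + 2)*(x^3 + x^2 - 8*x - 12) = (x - 3)*(x + 2)*(x^2 + 4*x + 4) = (x - 3)*(x + 2)^2*(x + 2)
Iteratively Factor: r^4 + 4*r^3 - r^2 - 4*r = (r - 1)*(r^3 + 5*r^2 + 4*r) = (r - 1)*(r + 1)*(r^2 + 4*r) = (r - 1)*(r + 1)*(r + 4)*(r)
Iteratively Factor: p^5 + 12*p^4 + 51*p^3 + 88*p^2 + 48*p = (p + 1)*(p^4 + 11*p^3 + 40*p^2 + 48*p) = p*(p + 1)*(p^3 + 11*p^2 + 40*p + 48) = p*(p + 1)*(p + 4)*(p^2 + 7*p + 12) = p*(p + 1)*(p + 3)*(p + 4)*(p + 4)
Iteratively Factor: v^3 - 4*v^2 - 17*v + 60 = (v + 4)*(v^2 - 8*v + 15) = (v - 5)*(v + 4)*(v - 3)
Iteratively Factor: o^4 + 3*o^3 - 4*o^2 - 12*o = (o + 3)*(o^3 - 4*o) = (o + 2)*(o + 3)*(o^2 - 2*o) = (o - 2)*(o + 2)*(o + 3)*(o)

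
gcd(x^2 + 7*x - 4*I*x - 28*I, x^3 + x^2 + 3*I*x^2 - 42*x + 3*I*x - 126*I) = x + 7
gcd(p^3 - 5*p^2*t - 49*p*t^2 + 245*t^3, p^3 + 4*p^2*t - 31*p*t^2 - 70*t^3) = p^2 + 2*p*t - 35*t^2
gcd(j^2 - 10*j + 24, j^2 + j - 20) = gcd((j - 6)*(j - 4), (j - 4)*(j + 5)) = j - 4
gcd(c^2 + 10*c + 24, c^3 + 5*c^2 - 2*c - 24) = c + 4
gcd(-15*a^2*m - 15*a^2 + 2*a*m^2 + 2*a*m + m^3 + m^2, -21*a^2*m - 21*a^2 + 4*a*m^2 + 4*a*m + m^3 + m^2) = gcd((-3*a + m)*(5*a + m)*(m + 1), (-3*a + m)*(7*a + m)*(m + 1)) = 3*a*m + 3*a - m^2 - m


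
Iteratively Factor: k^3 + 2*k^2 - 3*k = (k - 1)*(k^2 + 3*k) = k*(k - 1)*(k + 3)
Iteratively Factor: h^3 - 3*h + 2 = (h + 2)*(h^2 - 2*h + 1) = (h - 1)*(h + 2)*(h - 1)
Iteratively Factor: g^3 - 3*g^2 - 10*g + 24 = (g + 3)*(g^2 - 6*g + 8) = (g - 2)*(g + 3)*(g - 4)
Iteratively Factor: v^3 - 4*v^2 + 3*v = (v)*(v^2 - 4*v + 3) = v*(v - 1)*(v - 3)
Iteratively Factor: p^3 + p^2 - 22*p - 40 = (p + 4)*(p^2 - 3*p - 10) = (p + 2)*(p + 4)*(p - 5)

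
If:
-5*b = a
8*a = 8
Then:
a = 1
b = -1/5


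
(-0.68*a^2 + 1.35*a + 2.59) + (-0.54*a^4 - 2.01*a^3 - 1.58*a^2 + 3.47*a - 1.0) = -0.54*a^4 - 2.01*a^3 - 2.26*a^2 + 4.82*a + 1.59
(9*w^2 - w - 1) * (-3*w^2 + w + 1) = -27*w^4 + 12*w^3 + 11*w^2 - 2*w - 1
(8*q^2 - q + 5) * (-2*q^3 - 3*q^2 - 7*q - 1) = -16*q^5 - 22*q^4 - 63*q^3 - 16*q^2 - 34*q - 5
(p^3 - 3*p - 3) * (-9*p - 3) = -9*p^4 - 3*p^3 + 27*p^2 + 36*p + 9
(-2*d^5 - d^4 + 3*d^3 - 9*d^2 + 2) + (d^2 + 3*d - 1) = -2*d^5 - d^4 + 3*d^3 - 8*d^2 + 3*d + 1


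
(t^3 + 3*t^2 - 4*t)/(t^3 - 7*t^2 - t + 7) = t*(t + 4)/(t^2 - 6*t - 7)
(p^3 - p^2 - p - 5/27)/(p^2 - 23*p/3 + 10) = (9*p^2 + 6*p + 1)/(9*(p - 6))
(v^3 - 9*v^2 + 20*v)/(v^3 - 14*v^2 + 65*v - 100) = v/(v - 5)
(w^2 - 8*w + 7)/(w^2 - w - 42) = (w - 1)/(w + 6)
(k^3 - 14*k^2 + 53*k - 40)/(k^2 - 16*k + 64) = (k^2 - 6*k + 5)/(k - 8)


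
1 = 1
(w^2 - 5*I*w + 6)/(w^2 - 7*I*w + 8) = (w - 6*I)/(w - 8*I)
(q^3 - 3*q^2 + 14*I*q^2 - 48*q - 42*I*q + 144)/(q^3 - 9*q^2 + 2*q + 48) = (q^2 + 14*I*q - 48)/(q^2 - 6*q - 16)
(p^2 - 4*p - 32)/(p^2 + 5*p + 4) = (p - 8)/(p + 1)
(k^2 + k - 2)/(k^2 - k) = (k + 2)/k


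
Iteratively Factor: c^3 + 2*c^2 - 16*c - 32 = (c + 2)*(c^2 - 16) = (c - 4)*(c + 2)*(c + 4)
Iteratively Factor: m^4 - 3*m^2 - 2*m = (m)*(m^3 - 3*m - 2) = m*(m + 1)*(m^2 - m - 2) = m*(m - 2)*(m + 1)*(m + 1)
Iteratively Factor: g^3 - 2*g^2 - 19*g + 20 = (g - 1)*(g^2 - g - 20) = (g - 5)*(g - 1)*(g + 4)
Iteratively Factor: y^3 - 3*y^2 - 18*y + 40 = (y - 2)*(y^2 - y - 20) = (y - 5)*(y - 2)*(y + 4)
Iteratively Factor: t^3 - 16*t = (t + 4)*(t^2 - 4*t) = (t - 4)*(t + 4)*(t)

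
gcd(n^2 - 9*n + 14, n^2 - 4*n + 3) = 1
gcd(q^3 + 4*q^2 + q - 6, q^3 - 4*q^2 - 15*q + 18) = q^2 + 2*q - 3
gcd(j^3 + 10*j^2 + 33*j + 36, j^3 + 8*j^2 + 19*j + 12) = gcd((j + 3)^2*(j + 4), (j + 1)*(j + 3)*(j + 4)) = j^2 + 7*j + 12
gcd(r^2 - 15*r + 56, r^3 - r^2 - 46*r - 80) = r - 8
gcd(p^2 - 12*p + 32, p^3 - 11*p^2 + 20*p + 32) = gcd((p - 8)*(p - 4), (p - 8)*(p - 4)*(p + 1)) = p^2 - 12*p + 32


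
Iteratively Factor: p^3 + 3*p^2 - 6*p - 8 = (p + 4)*(p^2 - p - 2) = (p - 2)*(p + 4)*(p + 1)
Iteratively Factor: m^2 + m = (m)*(m + 1)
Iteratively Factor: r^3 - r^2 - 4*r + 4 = (r + 2)*(r^2 - 3*r + 2) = (r - 1)*(r + 2)*(r - 2)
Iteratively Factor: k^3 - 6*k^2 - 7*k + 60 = (k - 5)*(k^2 - k - 12) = (k - 5)*(k + 3)*(k - 4)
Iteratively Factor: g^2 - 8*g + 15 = (g - 5)*(g - 3)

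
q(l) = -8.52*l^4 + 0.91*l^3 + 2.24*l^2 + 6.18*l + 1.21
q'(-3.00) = 937.47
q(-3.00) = -711.86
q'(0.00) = 6.18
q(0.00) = 1.21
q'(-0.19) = 5.66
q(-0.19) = 0.10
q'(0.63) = 1.56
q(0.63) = 4.88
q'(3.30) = -1174.04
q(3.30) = -931.70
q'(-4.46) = 3063.96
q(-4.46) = -3433.69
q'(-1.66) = 162.16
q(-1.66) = -71.73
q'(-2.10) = 324.43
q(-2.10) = -176.01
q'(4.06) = -2211.38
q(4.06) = -2190.84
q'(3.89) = -1941.16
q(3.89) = -1838.20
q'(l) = -34.08*l^3 + 2.73*l^2 + 4.48*l + 6.18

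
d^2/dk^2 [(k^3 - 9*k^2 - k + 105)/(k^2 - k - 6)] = 6*(-k^3 + 57*k^2 - 75*k + 139)/(k^6 - 3*k^5 - 15*k^4 + 35*k^3 + 90*k^2 - 108*k - 216)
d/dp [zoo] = 0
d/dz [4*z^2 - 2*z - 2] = 8*z - 2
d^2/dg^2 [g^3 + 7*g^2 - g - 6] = 6*g + 14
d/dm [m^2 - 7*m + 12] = 2*m - 7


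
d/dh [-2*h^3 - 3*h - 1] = -6*h^2 - 3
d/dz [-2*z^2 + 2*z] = 2 - 4*z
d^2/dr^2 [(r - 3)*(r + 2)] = 2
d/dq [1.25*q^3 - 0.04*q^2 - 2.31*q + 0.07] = 3.75*q^2 - 0.08*q - 2.31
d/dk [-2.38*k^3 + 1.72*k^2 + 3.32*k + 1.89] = -7.14*k^2 + 3.44*k + 3.32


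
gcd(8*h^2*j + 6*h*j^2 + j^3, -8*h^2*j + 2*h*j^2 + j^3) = 4*h*j + j^2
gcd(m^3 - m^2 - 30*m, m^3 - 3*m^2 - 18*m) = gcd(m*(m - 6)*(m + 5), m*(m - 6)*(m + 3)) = m^2 - 6*m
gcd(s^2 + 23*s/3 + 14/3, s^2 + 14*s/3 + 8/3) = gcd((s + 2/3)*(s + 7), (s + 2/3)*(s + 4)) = s + 2/3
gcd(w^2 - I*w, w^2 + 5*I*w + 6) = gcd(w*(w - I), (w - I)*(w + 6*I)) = w - I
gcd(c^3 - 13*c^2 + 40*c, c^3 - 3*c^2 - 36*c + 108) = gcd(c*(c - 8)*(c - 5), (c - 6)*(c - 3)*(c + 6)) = 1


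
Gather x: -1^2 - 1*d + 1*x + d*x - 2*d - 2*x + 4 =-3*d + x*(d - 1) + 3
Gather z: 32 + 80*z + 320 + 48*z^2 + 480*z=48*z^2 + 560*z + 352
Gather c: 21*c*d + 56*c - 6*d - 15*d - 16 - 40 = c*(21*d + 56) - 21*d - 56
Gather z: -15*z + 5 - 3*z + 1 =6 - 18*z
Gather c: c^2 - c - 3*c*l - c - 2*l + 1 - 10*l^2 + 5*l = c^2 + c*(-3*l - 2) - 10*l^2 + 3*l + 1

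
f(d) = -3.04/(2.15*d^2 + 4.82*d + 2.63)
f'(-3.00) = -0.43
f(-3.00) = -0.40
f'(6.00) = 0.01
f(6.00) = -0.03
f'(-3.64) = -0.18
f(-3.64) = -0.22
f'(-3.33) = -0.27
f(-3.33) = -0.29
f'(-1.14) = -49.93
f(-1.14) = 43.02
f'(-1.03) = 412.73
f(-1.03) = 56.65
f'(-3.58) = -0.19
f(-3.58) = -0.24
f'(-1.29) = -22167.25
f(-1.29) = 304.46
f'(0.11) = 1.58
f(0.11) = -0.95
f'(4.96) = 0.01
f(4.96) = -0.04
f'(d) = -3.04*(-4.3*d - 4.82)/(2.15*d^2 + 4.82*d + 2.63)^2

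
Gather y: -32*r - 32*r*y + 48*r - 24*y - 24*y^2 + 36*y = 16*r - 24*y^2 + y*(12 - 32*r)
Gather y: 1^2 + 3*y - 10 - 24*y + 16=7 - 21*y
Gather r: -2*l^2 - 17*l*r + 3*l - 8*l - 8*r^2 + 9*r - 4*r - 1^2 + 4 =-2*l^2 - 5*l - 8*r^2 + r*(5 - 17*l) + 3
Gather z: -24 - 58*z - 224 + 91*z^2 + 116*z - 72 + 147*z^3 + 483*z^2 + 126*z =147*z^3 + 574*z^2 + 184*z - 320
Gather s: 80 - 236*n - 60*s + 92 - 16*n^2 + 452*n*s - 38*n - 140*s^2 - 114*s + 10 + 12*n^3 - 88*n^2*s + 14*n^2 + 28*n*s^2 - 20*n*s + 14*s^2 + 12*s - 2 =12*n^3 - 2*n^2 - 274*n + s^2*(28*n - 126) + s*(-88*n^2 + 432*n - 162) + 180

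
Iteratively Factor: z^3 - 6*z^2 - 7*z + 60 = (z - 5)*(z^2 - z - 12) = (z - 5)*(z - 4)*(z + 3)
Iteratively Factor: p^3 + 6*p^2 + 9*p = (p + 3)*(p^2 + 3*p) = p*(p + 3)*(p + 3)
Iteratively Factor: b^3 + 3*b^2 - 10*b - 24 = (b + 4)*(b^2 - b - 6) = (b + 2)*(b + 4)*(b - 3)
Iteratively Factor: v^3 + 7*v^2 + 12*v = (v)*(v^2 + 7*v + 12) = v*(v + 3)*(v + 4)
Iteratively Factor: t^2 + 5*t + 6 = (t + 2)*(t + 3)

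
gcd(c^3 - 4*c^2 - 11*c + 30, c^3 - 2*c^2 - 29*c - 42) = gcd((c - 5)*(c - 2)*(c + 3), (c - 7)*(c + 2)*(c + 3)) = c + 3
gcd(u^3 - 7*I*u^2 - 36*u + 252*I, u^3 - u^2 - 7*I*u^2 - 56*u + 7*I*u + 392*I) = u - 7*I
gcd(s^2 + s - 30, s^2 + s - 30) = s^2 + s - 30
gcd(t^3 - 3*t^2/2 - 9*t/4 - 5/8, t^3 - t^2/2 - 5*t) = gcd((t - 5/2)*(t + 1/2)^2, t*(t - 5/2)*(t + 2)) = t - 5/2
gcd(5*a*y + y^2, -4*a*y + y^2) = y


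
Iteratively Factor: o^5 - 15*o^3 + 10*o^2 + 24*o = (o)*(o^4 - 15*o^2 + 10*o + 24) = o*(o - 2)*(o^3 + 2*o^2 - 11*o - 12) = o*(o - 3)*(o - 2)*(o^2 + 5*o + 4) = o*(o - 3)*(o - 2)*(o + 1)*(o + 4)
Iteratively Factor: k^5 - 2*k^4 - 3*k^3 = (k - 3)*(k^4 + k^3) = k*(k - 3)*(k^3 + k^2) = k^2*(k - 3)*(k^2 + k) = k^3*(k - 3)*(k + 1)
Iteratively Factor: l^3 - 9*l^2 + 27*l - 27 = (l - 3)*(l^2 - 6*l + 9) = (l - 3)^2*(l - 3)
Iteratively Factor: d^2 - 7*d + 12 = (d - 3)*(d - 4)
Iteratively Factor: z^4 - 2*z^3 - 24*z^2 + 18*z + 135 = (z - 5)*(z^3 + 3*z^2 - 9*z - 27) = (z - 5)*(z - 3)*(z^2 + 6*z + 9) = (z - 5)*(z - 3)*(z + 3)*(z + 3)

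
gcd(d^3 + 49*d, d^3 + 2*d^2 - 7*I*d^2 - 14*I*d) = d^2 - 7*I*d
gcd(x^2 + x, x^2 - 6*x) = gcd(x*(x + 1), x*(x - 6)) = x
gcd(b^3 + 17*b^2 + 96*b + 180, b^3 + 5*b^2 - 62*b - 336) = b + 6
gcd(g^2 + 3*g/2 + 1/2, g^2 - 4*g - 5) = g + 1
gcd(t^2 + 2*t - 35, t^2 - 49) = t + 7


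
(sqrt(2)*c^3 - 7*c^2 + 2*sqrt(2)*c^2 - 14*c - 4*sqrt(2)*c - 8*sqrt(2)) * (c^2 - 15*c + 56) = sqrt(2)*c^5 - 13*sqrt(2)*c^4 - 7*c^4 + 22*sqrt(2)*c^3 + 91*c^3 - 182*c^2 + 164*sqrt(2)*c^2 - 784*c - 104*sqrt(2)*c - 448*sqrt(2)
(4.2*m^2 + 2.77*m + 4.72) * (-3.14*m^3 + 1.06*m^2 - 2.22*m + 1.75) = -13.188*m^5 - 4.2458*m^4 - 21.2086*m^3 + 6.2038*m^2 - 5.6309*m + 8.26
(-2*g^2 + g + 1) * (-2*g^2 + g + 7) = 4*g^4 - 4*g^3 - 15*g^2 + 8*g + 7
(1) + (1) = 2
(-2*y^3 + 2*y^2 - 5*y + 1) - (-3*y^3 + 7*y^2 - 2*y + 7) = y^3 - 5*y^2 - 3*y - 6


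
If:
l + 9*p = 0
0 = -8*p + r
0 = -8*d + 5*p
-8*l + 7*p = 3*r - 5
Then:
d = -5/88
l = 9/11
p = -1/11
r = -8/11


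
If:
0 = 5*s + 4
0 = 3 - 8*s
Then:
No Solution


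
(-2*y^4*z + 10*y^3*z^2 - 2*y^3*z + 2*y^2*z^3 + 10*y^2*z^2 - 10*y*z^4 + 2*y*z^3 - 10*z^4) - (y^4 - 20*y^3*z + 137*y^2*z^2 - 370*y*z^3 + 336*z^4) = -2*y^4*z - y^4 + 10*y^3*z^2 + 18*y^3*z + 2*y^2*z^3 - 127*y^2*z^2 - 10*y*z^4 + 372*y*z^3 - 346*z^4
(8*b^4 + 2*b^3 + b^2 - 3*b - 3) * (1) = 8*b^4 + 2*b^3 + b^2 - 3*b - 3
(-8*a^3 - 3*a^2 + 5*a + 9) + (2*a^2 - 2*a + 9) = -8*a^3 - a^2 + 3*a + 18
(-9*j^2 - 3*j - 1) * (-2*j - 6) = 18*j^3 + 60*j^2 + 20*j + 6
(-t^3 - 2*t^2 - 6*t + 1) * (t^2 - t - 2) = -t^5 - t^4 - 2*t^3 + 11*t^2 + 11*t - 2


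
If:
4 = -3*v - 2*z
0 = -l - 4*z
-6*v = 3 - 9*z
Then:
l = 20/13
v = -14/13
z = -5/13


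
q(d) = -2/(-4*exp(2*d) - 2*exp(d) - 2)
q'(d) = -2*(8*exp(2*d) + 2*exp(d))/(-4*exp(2*d) - 2*exp(d) - 2)^2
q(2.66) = 0.00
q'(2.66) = -0.00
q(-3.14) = 0.96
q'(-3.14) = -0.05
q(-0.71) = 0.51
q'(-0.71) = -0.37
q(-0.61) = 0.47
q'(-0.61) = -0.38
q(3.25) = 0.00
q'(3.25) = -0.00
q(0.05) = 0.23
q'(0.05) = -0.30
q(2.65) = 0.00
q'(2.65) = -0.00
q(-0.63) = 0.48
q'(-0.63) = -0.38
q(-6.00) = 1.00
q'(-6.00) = 0.00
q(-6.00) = 1.00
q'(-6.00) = 0.00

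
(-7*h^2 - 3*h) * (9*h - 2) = -63*h^3 - 13*h^2 + 6*h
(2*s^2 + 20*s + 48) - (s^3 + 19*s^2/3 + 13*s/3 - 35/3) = -s^3 - 13*s^2/3 + 47*s/3 + 179/3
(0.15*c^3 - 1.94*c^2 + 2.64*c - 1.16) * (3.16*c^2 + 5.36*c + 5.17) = 0.474*c^5 - 5.3264*c^4 - 1.2805*c^3 + 0.455000000000002*c^2 + 7.4312*c - 5.9972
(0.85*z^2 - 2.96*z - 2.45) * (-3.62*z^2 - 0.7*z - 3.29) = -3.077*z^4 + 10.1202*z^3 + 8.1445*z^2 + 11.4534*z + 8.0605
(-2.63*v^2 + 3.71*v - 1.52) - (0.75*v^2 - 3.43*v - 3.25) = -3.38*v^2 + 7.14*v + 1.73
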